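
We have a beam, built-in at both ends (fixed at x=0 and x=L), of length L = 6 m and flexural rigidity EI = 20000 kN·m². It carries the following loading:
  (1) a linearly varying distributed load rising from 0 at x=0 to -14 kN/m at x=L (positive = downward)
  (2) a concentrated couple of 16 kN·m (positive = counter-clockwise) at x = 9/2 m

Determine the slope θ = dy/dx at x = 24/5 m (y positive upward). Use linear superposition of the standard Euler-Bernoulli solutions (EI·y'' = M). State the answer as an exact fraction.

Load 1 — triangular load w₀=-14 kN/m (0→w₀ over full span):
  θ_1 = -w₀(2x(L-x)(L-2x)(x+2L)+x²(L-x)²)/(120LEI) = -(-14)·(2·(24/5)·(6-(24/5))·(6-2·(24/5))·((24/5)+2·6)+(24/5)²·(6-(24/5))²)/(120·6·20000) = -252/390625 rad
Load 2 — applied couple M₀=16 kN·m at a=9/2 m (b=L-a=3/2):
  θ_2 = (R_Ax²/2 - M_Ax - M₀(x-a))/EI  [x>a] with R_A=3, M_A=5 = (3·(24/5)²/2 - 5·(24/5) - 16·((24/5)-(9/2)))/20000 = 9/31250 rad
Superposition: θ = Σ θ_i = -279/781250 rad ≈ -0.000357 rad

θ(24/5) = -279/781250 rad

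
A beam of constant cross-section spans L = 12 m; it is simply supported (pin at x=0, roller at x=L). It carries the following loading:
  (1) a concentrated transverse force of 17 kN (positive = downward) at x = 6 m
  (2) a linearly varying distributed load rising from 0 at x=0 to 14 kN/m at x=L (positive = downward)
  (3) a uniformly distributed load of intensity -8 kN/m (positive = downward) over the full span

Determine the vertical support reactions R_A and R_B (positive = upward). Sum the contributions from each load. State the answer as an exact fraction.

R_A = -23/2 kN, R_B = 33/2 kN

Load 1 — point force P=17 kN at a=6 m (b=L-a=6):
  R_A = Pb/L = 17·6/12 = 17/2 kN
  R_B = Pa/L = 17·6/12 = 17/2 kN
Load 2 — triangular load w₀=14 kN/m (0→w₀ over full span):
  R_A = w₀L/6 = 14·12/6 = 28 kN
  R_B = w₀L/3 = 14·12/3 = 56 kN
Load 3 — uniform load w=-8 kN/m over full span:
  R_A = wL/2 = (-8)·12/2 = -48 kN
  R_B = wL/2 = (-8)·12/2 = -48 kN
Superposition: R_A = -23/2 kN, R_B = 33/2 kN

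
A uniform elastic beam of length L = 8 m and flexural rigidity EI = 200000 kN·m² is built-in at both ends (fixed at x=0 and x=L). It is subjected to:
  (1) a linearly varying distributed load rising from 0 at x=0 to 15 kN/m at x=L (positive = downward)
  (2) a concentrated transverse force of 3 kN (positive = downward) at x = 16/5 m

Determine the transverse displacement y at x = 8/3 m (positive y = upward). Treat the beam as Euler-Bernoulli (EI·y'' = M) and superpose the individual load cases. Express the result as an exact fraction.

y(8/3) = -30916/94921875 m

Load 1 — triangular load w₀=15 kN/m (0→w₀ over full span):
  y_1 = -w₀x²(L-x)²(x+2L)/(120LEI) = -15·(8/3)²·(8-(8/3))²·((8/3)+2·8)/(120·8·200000) = -224/759375 m
Load 2 — point force P=3 kN at a=16/5 m (b=L-a=24/5):
  y_2 = -Pb²x²(3aL-(3a+b)x)/(6L³EI)  [x≤a] = -3·(24/5)²·(8/3)²·(3·(16/5)·8-(3·(16/5)+(24/5))·(8/3))/(6·8³·200000) = -12/390625 m
Superposition: y = Σ y_i = -30916/94921875 m ≈ -0.000326 m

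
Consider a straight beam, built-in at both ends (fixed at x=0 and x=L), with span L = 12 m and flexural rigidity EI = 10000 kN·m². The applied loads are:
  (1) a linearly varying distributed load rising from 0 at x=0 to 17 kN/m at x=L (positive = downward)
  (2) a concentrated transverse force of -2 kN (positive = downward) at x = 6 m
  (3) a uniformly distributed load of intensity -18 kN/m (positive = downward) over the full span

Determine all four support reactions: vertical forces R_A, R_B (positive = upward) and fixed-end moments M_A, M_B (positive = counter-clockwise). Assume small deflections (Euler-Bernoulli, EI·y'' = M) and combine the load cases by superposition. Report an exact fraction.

R_A = -392/5 kN, M_A = -687/5 kN·m, R_B = -188/5 kN, M_B = 483/5 kN·m

Load 1 — triangular load w₀=17 kN/m (0→w₀ over full span):
  R_A = 3w₀L/20 = 3·17·12/20 = 153/5 kN
  M_A = w₀L²/30 = 17·12²/30 = 408/5 kN·m
  R_B = 7w₀L/20 = 7·17·12/20 = 357/5 kN
  M_B = -w₀L²/20 = -17·12²/20 = -612/5 kN·m
Load 2 — point force P=-2 kN at a=6 m (b=L-a=6):
  R_A = Pb²(3a+b)/L³ = (-2)·6²·(3·6+6)/12³ = -1 kN
  M_A = Pab²/L² = (-2)·6·6²/12² = -3 kN·m
  R_B = Pa²(a+3b)/L³ = (-2)·6²·(6+3·6)/12³ = -1 kN
  M_B = -Pa²b/L² = -(-2)·6²·6/12² = 3 kN·m
Load 3 — uniform load w=-18 kN/m over full span:
  R_A = wL/2 = (-18)·12/2 = -108 kN
  M_A = wL²/12 = (-18)·12²/12 = -216 kN·m
  R_B = wL/2 = (-18)·12/2 = -108 kN
  M_B = -wL²/12 = -(-18)·12²/12 = 216 kN·m
Superposition: R_A = -392/5 kN, M_A = -687/5 kN·m, R_B = -188/5 kN, M_B = 483/5 kN·m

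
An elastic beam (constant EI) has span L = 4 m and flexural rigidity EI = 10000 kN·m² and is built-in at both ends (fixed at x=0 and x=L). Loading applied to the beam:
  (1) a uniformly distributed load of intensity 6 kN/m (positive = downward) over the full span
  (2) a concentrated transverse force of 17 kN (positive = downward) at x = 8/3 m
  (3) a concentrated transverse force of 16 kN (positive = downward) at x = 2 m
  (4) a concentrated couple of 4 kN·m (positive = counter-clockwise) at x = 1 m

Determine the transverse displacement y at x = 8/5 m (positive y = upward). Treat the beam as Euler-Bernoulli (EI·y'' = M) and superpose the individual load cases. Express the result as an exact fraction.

y(8/5) = -275797/253125000 m

Load 1 — uniform load w=6 kN/m over full span:
  y_1 = -wx²(L-x)²/(24EI) = -6·(8/5)²·(4-(8/5))²/(24·10000) = -144/390625 m
Load 2 — point force P=17 kN at a=8/3 m (b=L-a=4/3):
  y_2 = -Pb²x²(3aL-(3a+b)x)/(6L³EI)  [x≤a] = -17·(4/3)²·(8/5)²·(3·(8/3)·4-(3·(8/3)+(4/3))·(8/5))/(6·4³·10000) = -2176/6328125 m
Load 3 — point force P=16 kN at a=2 m (b=L-a=2):
  y_3 = -Pb²x²(3aL-(3a+b)x)/(6L³EI)  [x≤a] = -16·2²·(8/5)²·(3·2·4-(3·2+2)·(8/5))/(6·4³·10000) = -112/234375 m
Load 4 — applied couple M₀=4 kN·m at a=1 m (b=L-a=3):
  y_4 = (R_Ax³/6 - M_Ax²/2 - M₀(x-a)²/2)/EI  [x>a] with R_A=9/8, M_A=-3/4 = ((9/8)·(8/5)³/6 - (-3/4)·(8/5)²/2 - 4·((8/5)-1)²/2)/10000 = 63/625000 m
Superposition: y = Σ y_i = -275797/253125000 m ≈ -0.001090 m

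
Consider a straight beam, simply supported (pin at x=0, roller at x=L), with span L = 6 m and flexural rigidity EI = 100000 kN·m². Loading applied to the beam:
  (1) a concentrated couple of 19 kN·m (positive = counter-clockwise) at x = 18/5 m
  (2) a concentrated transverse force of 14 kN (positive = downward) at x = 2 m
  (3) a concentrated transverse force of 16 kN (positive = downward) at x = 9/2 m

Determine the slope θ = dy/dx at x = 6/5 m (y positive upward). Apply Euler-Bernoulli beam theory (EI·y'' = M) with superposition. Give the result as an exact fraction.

θ(6/5) = -929/1800000 rad

Load 1 — applied couple M₀=19 kN·m at a=18/5 m (b=L-a=12/5):
  θ_1 = (M₀x²/(2L)+C₁)/EI  [x≤a] with C₁=M₀(3b²-L²)/(6L)=-247/25 = (19·(6/5)²/(2·6)+(-247/25))/100000 = -19/250000 rad
Load 2 — point force P=14 kN at a=2 m (b=L-a=4):
  θ_2 = -Pb(L²-b²-3x²)/(6LEI)  [x≤a] = -14·4·(6²-4²-3·(6/5)²)/(6·6·100000) = -343/1406250 rad
Load 3 — point force P=16 kN at a=9/2 m (b=L-a=3/2):
  θ_3 = -Pb(L²-b²-3x²)/(6LEI)  [x≤a] = -16·(3/2)·(6²-(3/2)²-3·(6/5)²)/(6·6·100000) = -981/5000000 rad
Superposition: θ = Σ θ_i = -929/1800000 rad ≈ -0.000516 rad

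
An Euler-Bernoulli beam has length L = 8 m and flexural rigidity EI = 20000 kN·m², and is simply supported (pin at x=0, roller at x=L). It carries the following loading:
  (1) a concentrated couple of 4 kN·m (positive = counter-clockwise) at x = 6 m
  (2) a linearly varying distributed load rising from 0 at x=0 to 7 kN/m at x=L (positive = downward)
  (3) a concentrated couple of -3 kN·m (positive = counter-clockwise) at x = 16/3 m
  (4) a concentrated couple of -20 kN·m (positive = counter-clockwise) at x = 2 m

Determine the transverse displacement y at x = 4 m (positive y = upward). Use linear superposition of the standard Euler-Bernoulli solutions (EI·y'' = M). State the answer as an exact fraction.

Load 1 — applied couple M₀=4 kN·m at a=6 m (b=L-a=2):
  y_1 = (M₀x³/(6L)+C₁x)/EI  [x≤a] with C₁=M₀(3b²-L²)/(6L)=-13/3 = (4·4³/(6·8)+(-13/3)·4)/20000 = -3/5000 m
Load 2 — triangular load w₀=7 kN/m (0→w₀ over full span):
  y_2 = -w₀x(7L⁴-10L²x²+3x⁴)/(360LEI) = -7·4·(7·8⁴-10·8²·4²+3·4⁴)/(360·8·20000) = -7/750 m
Load 3 — applied couple M₀=-3 kN·m at a=16/3 m (b=L-a=8/3):
  y_3 = (M₀x³/(6L)+C₁x)/EI  [x≤a] with C₁=M₀(3b²-L²)/(6L)=8/3 = ((-3)·4³/(6·8)+(8/3)·4)/20000 = 1/3000 m
Load 4 — applied couple M₀=-20 kN·m at a=2 m (b=L-a=6):
  y_4 = (M₀x³/(6L)-M₀(x-a)²/2+C₁x)/EI  [x>a] with C₁=M₀(3b²-L²)/(6L)=-55/3 = ((-20)·4³/(6·8)-(-20)·(4-2)²/2+(-55/3)·4)/20000 = -3/1000 m
Superposition: y = Σ y_i = -63/5000 m ≈ -0.012600 m

y(4) = -63/5000 m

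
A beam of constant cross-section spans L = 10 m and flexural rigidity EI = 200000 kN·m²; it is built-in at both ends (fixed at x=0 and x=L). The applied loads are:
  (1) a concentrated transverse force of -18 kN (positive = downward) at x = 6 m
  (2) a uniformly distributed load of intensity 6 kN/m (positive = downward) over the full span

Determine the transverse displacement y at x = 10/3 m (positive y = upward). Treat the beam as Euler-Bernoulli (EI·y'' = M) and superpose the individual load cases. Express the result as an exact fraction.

Load 1 — point force P=-18 kN at a=6 m (b=L-a=4):
  y_1 = -Pb²x²(3aL-(3a+b)x)/(6L³EI)  [x≤a] = -(-18)·4²·(10/3)²·(3·6·10-(3·6+4)·(10/3))/(6·10³·200000) = 8/28125 m
Load 2 — uniform load w=6 kN/m over full span:
  y_2 = -wx²(L-x)²/(24EI) = -6·(10/3)²·(10-(10/3))²/(24·200000) = -1/1620 m
Superposition: y = Σ y_i = -337/1012500 m ≈ -0.000333 m

y(10/3) = -337/1012500 m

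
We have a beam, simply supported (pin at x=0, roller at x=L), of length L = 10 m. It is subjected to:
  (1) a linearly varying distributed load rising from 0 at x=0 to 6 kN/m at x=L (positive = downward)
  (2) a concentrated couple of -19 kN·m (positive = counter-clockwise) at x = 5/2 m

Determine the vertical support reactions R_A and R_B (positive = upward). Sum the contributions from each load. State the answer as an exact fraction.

R_A = 81/10 kN, R_B = 219/10 kN

Load 1 — triangular load w₀=6 kN/m (0→w₀ over full span):
  R_A = w₀L/6 = 6·10/6 = 10 kN
  R_B = w₀L/3 = 6·10/3 = 20 kN
Load 2 — applied couple M₀=-19 kN·m at a=5/2 m (b=L-a=15/2):
  R_A = M₀/L = (-19)/10 = -19/10 kN
  R_B = -M₀/L = -(-19)/10 = 19/10 kN
Superposition: R_A = 81/10 kN, R_B = 219/10 kN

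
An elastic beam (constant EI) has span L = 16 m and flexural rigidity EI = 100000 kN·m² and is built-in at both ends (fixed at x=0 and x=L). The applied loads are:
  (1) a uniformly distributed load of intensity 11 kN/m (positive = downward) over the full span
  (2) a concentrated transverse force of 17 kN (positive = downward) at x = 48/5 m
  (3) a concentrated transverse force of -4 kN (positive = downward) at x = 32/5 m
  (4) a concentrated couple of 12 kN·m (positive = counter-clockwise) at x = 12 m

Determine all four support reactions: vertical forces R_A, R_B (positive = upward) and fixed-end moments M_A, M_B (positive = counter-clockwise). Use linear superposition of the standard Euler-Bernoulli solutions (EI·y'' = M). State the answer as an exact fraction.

Load 1 — uniform load w=11 kN/m over full span:
  R_A = wL/2 = 11·16/2 = 88 kN
  M_A = wL²/12 = 11·16²/12 = 704/3 kN·m
  R_B = wL/2 = 11·16/2 = 88 kN
  M_B = -wL²/12 = -11·16²/12 = -704/3 kN·m
Load 2 — point force P=17 kN at a=48/5 m (b=L-a=32/5):
  R_A = Pb²(3a+b)/L³ = 17·(32/5)²·(3·(48/5)+(32/5))/16³ = 748/125 kN
  M_A = Pab²/L² = 17·(48/5)·(32/5)²/16² = 3264/125 kN·m
  R_B = Pa²(a+3b)/L³ = 17·(48/5)²·((48/5)+3·(32/5))/16³ = 1377/125 kN
  M_B = -Pa²b/L² = -17·(48/5)²·(32/5)/16² = -4896/125 kN·m
Load 3 — point force P=-4 kN at a=32/5 m (b=L-a=48/5):
  R_A = Pb²(3a+b)/L³ = (-4)·(48/5)²·(3·(32/5)+(48/5))/16³ = -324/125 kN
  M_A = Pab²/L² = (-4)·(32/5)·(48/5)²/16² = -1152/125 kN·m
  R_B = Pa²(a+3b)/L³ = (-4)·(32/5)²·((32/5)+3·(48/5))/16³ = -176/125 kN
  M_B = -Pa²b/L² = -(-4)·(32/5)²·(48/5)/16² = 768/125 kN·m
Load 4 — applied couple M₀=12 kN·m at a=12 m (b=L-a=4):
  R_A = 6M₀ab/L³ = 6·12·12·4/16³ = 27/32 kN
  M_A = M₀b(2a-b)/L² = 12·4·(2·12-4)/16² = 15/4 kN·m
  R_B = -6M₀ab/L³ = -6·12·12·4/16³ = -27/32 kN
  M_B = M₀a(2b-a)/L² = 12·12·(2·4-12)/16² = -9/4 kN·m
Superposition: R_A = 368943/4000 kN, M_A = 382969/1500 kN·m, R_B = 387057/4000 kN, M_B = -404911/1500 kN·m

R_A = 368943/4000 kN, M_A = 382969/1500 kN·m, R_B = 387057/4000 kN, M_B = -404911/1500 kN·m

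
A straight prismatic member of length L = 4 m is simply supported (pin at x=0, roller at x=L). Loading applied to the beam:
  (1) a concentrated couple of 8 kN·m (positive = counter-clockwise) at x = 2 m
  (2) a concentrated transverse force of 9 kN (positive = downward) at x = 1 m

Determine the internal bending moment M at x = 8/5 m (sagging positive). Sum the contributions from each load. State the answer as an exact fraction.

M(8/5) = 43/5 kN·m

Load 1 — applied couple M₀=8 kN·m at a=2 m (b=L-a=2):
  M_1 = M₀x/L  [x≤a] = 8·(8/5)/4 = 16/5 kN·m
Load 2 — point force P=9 kN at a=1 m (b=L-a=3):
  M_2 = Pa(L-x)/L  [x>a] = 9·1·(4-(8/5))/4 = 27/5 kN·m
Superposition: M = Σ M_i = 43/5 kN·m ≈ 8.600000 kN·m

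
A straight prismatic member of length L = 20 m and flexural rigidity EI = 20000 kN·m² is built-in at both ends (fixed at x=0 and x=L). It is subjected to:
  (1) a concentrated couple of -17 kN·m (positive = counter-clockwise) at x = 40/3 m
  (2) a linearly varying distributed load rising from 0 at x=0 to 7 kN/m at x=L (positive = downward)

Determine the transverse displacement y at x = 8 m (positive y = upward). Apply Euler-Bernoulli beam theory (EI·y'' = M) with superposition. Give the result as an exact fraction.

Load 1 — applied couple M₀=-17 kN·m at a=40/3 m (b=L-a=20/3):
  y_1 = (R_Ax³/6 - M_Ax²/2)/EI  [x≤a] with R_A=-17/15, M_A=-17/3 = ((-17/15)·8³/6 - (-17/3)·8²/2)/20000 = 119/28125 m
Load 2 — triangular load w₀=7 kN/m (0→w₀ over full span):
  y_2 = -w₀x²(L-x)²(x+2L)/(120LEI) = -7·8²·(20-8)²·(8+2·20)/(120·20·20000) = -1008/15625 m
Superposition: y = Σ y_i = -8477/140625 m ≈ -0.060281 m

y(8) = -8477/140625 m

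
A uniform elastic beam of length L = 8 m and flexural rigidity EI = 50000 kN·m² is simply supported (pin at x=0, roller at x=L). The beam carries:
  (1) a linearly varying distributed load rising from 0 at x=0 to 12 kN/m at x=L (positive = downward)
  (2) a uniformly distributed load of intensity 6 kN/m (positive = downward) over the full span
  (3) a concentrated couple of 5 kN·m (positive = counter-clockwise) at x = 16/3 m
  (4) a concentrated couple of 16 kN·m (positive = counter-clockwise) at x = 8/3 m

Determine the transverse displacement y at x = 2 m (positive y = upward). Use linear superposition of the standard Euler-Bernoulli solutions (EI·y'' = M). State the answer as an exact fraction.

y(2) = -2623/300000 m

Load 1 — triangular load w₀=12 kN/m (0→w₀ over full span):
  y_1 = -w₀x(7L⁴-10L²x²+3x⁴)/(360LEI) = -12·2·(7·8⁴-10·8²·2²+3·2⁴)/(360·8·50000) = -109/25000 m
Load 2 — uniform load w=6 kN/m over full span:
  y_2 = -wx(L³-2Lx²+x³)/(24EI) = -6·2·(8³-2·8·2²+2³)/(24·50000) = -57/12500 m
Load 3 — applied couple M₀=5 kN·m at a=16/3 m (b=L-a=8/3):
  y_3 = (M₀x³/(6L)+C₁x)/EI  [x≤a] with C₁=M₀(3b²-L²)/(6L)=-40/9 = (5·2³/(6·8)+(-40/9)·2)/50000 = -29/180000 m
Load 4 — applied couple M₀=16 kN·m at a=8/3 m (b=L-a=16/3):
  y_4 = (M₀x³/(6L)+C₁x)/EI  [x≤a] with C₁=M₀(3b²-L²)/(6L)=64/9 = (16·2³/(6·8)+(64/9)·2)/50000 = 19/56250 m
Superposition: y = Σ y_i = -2623/300000 m ≈ -0.008743 m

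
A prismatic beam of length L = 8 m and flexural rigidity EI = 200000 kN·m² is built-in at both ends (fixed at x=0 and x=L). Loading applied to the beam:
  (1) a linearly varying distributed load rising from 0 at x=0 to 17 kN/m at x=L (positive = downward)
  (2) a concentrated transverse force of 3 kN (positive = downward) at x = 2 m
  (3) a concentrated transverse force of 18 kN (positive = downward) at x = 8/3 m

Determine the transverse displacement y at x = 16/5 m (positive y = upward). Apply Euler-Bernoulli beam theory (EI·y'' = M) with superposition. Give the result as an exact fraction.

y(16/5) = -474219/781250000 m

Load 1 — triangular load w₀=17 kN/m (0→w₀ over full span):
  y_1 = -w₀x²(L-x)²(x+2L)/(120LEI) = -17·(16/5)²·(8-(16/5))²·((16/5)+2·8)/(120·8·200000) = -19584/48828125 m
Load 2 — point force P=3 kN at a=2 m (b=L-a=6):
  y_2 = -Pa²(L-x)²(3bL-(3b+a)(L-x))/(6L³EI)  [x>a] = -3·2²·(8-(16/5))²·(3·6·8-(3·6+2)·(8-(16/5)))/(6·8³·200000) = -27/1250000 m
Load 3 — point force P=18 kN at a=8/3 m (b=L-a=16/3):
  y_3 = -Pa²(L-x)²(3bL-(3b+a)(L-x))/(6L³EI)  [x>a] = -18·(8/3)²·(8-(16/5))²·(3·(16/3)·8-(3·(16/3)+(8/3))·(8-(16/5)))/(6·8³·200000) = -72/390625 m
Superposition: y = Σ y_i = -474219/781250000 m ≈ -0.000607 m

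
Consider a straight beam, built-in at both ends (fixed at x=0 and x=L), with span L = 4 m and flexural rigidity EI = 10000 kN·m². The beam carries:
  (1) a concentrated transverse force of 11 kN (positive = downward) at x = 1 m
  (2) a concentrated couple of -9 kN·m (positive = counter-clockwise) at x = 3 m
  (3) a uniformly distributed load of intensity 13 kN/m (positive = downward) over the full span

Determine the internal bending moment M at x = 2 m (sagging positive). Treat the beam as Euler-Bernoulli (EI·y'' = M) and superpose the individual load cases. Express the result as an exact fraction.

M(2) = 187/24 kN·m

Load 1 — point force P=11 kN at a=1 m (b=L-a=3):
  M_1 = Pa²(a+3b)(L-x)/L³ - Pa²b/L²  [x>a] = 11·1²·(1+3·3)·(4-2)/4³ - 11·1²·3/4² = 11/8 kN·m
Load 2 — applied couple M₀=-9 kN·m at a=3 m (b=L-a=1):
  M_2 = R_Ax - M_A  [x≤a] with R_A=-81/32, M_A=-45/16 = (-81/32)·2 - (-45/16) = -9/4 kN·m
Load 3 — uniform load w=13 kN/m over full span:
  M_3 = wLx/2 - wL²/12 - wx²/2 = 13·4·2/2 - 13·4²/12 - 13·2²/2 = 26/3 kN·m
Superposition: M = Σ M_i = 187/24 kN·m ≈ 7.791667 kN·m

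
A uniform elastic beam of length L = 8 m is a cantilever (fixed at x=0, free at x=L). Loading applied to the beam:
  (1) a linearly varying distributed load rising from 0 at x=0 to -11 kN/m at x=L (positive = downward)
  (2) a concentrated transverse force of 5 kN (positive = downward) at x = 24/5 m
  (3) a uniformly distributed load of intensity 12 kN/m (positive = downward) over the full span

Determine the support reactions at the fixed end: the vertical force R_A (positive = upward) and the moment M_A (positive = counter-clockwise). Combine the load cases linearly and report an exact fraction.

Load 1 — triangular load w₀=-11 kN/m (0→w₀ over full span):
  R_A = w₀L/2 = (-11)·8/2 = -44 kN
  M_A = w₀L²/3 = (-11)·8²/3 = -704/3 kN·m
Load 2 — point force P=5 kN at a=24/5 m (b=L-a=16/5):
  R_A = P = 5 kN
  M_A = Pa = 5·(24/5) = 24 kN·m
Load 3 — uniform load w=12 kN/m over full span:
  R_A = wL = 12·8 = 96 kN
  M_A = wL²/2 = 12·8²/2 = 384 kN·m
Superposition: R_A = 57 kN, M_A = 520/3 kN·m

R_A = 57 kN, M_A = 520/3 kN·m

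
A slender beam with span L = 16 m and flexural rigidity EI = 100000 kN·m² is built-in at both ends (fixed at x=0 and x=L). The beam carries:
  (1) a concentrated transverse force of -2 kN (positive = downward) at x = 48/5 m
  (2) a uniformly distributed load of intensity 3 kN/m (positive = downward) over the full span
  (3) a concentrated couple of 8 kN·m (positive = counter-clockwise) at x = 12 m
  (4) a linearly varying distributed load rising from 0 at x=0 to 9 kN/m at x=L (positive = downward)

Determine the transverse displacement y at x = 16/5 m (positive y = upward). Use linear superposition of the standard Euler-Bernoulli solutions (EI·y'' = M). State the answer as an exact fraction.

y(16/5) = -709546/146484375 m

Load 1 — point force P=-2 kN at a=48/5 m (b=L-a=32/5):
  y_1 = -Pb²x²(3aL-(3a+b)x)/(6L³EI)  [x≤a] = -(-2)·(32/5)²·(16/5)²·(3·(48/5)·16-(3·(48/5)+(32/5))·(16/5))/(6·16³·100000) = 17408/146484375 m
Load 2 — uniform load w=3 kN/m over full span:
  y_2 = -wx²(L-x)²/(24EI) = -3·(16/5)²·(16-(16/5))²/(24·100000) = -4096/1953125 m
Load 3 — applied couple M₀=8 kN·m at a=12 m (b=L-a=4):
  y_3 = (R_Ax³/6 - M_Ax²/2)/EI  [x≤a] with R_A=9/16, M_A=5/2 = ((9/16)·(16/5)³/6 - (5/2)·(16/5)²/2)/100000 = -38/390625 m
Load 4 — triangular load w₀=9 kN/m (0→w₀ over full span):
  y_4 = -w₀x²(L-x)²(x+2L)/(120LEI) = -9·(16/5)²·(16-(16/5))²·((16/5)+2·16)/(120·16·100000) = -135168/48828125 m
Superposition: y = Σ y_i = -709546/146484375 m ≈ -0.004844 m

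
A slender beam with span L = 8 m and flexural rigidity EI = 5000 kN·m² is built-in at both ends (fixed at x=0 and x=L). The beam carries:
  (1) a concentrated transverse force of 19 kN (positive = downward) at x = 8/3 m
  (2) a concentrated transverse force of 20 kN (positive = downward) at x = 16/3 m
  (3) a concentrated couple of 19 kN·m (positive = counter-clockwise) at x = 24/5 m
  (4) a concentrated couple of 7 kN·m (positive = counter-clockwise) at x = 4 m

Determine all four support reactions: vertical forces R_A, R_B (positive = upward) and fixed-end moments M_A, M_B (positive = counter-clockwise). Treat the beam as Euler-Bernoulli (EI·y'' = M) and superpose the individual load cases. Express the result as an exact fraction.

Load 1 — point force P=19 kN at a=8/3 m (b=L-a=16/3):
  R_A = Pb²(3a+b)/L³ = 19·(16/3)²·(3·(8/3)+(16/3))/8³ = 380/27 kN
  M_A = Pab²/L² = 19·(8/3)·(16/3)²/8² = 608/27 kN·m
  R_B = Pa²(a+3b)/L³ = 19·(8/3)²·((8/3)+3·(16/3))/8³ = 133/27 kN
  M_B = -Pa²b/L² = -19·(8/3)²·(16/3)/8² = -304/27 kN·m
Load 2 — point force P=20 kN at a=16/3 m (b=L-a=8/3):
  R_A = Pb²(3a+b)/L³ = 20·(8/3)²·(3·(16/3)+(8/3))/8³ = 140/27 kN
  M_A = Pab²/L² = 20·(16/3)·(8/3)²/8² = 320/27 kN·m
  R_B = Pa²(a+3b)/L³ = 20·(16/3)²·((16/3)+3·(8/3))/8³ = 400/27 kN
  M_B = -Pa²b/L² = -20·(16/3)²·(8/3)/8² = -640/27 kN·m
Load 3 — applied couple M₀=19 kN·m at a=24/5 m (b=L-a=16/5):
  R_A = 6M₀ab/L³ = 6·19·(24/5)·(16/5)/8³ = 171/50 kN
  M_A = M₀b(2a-b)/L² = 19·(16/5)·(2·(24/5)-(16/5))/8² = 152/25 kN·m
  R_B = -6M₀ab/L³ = -6·19·(24/5)·(16/5)/8³ = -171/50 kN
  M_B = M₀a(2b-a)/L² = 19·(24/5)·(2·(16/5)-(24/5))/8² = 57/25 kN·m
Load 4 — applied couple M₀=7 kN·m at a=4 m (b=L-a=4):
  R_A = 6M₀ab/L³ = 6·7·4·4/8³ = 21/16 kN
  M_A = M₀b(2a-b)/L² = 7·4·(2·4-4)/8² = 7/4 kN·m
  R_B = -6M₀ab/L³ = -6·7·4·4/8³ = -21/16 kN
  M_B = M₀a(2b-a)/L² = 7·4·(2·4-4)/8² = 7/4 kN·m
Superposition: R_A = 259111/10800 kN, M_A = 113941/2700 kN·m, R_B = 162089/10800 kN, M_B = -83519/2700 kN·m

R_A = 259111/10800 kN, M_A = 113941/2700 kN·m, R_B = 162089/10800 kN, M_B = -83519/2700 kN·m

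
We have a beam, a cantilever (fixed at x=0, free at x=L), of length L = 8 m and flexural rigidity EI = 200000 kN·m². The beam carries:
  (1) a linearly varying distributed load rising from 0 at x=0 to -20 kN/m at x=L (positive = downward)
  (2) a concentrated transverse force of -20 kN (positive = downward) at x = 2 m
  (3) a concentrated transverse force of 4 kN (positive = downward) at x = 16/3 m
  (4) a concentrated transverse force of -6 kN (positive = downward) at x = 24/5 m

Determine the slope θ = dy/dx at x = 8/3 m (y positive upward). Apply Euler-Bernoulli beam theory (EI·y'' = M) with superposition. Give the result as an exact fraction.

Load 1 — triangular load w₀=-20 kN/m (0→w₀ over full span):
  θ_1 = (w₀Lx²/4-w₀L²x/3-w₀x⁴/(24L))/EI = ((-20)·8·(8/3)²/4-(-20)·8²·(8/3)/3-(-20)·(8/3)⁴/(24·8))/200000 = 652/151875 rad
Load 2 — point force P=-20 kN at a=2 m (b=L-a=6):
  θ_2 = -Pa²/(2EI)  [x>a] = -(-20)·2²/(2·200000) = 1/5000 rad
Load 3 — point force P=4 kN at a=16/3 m (b=L-a=8/3):
  θ_3 = -Px(2a-x)/(2EI)  [x≤a] = -4·(8/3)·(2·(16/3)-(8/3))/(2·200000) = -2/9375 rad
Load 4 — point force P=-6 kN at a=24/5 m (b=L-a=16/5):
  θ_4 = -Px(2a-x)/(2EI)  [x≤a] = -(-6)·(8/3)·(2·(24/5)-(8/3))/(2·200000) = 13/46875 rad
Superposition: θ = Σ θ_i = 138419/30375000 rad ≈ 0.004557 rad

θ(8/3) = 138419/30375000 rad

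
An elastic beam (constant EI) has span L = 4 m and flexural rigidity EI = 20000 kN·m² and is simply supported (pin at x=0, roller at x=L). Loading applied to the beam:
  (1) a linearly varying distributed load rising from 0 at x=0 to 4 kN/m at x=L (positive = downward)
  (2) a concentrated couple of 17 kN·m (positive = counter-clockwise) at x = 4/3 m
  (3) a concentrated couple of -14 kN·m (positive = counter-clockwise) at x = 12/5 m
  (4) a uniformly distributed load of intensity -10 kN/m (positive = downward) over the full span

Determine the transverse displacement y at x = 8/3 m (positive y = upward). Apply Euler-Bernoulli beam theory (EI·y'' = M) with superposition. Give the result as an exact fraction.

y(8/3) = 76943/45562500 m

Load 1 — triangular load w₀=4 kN/m (0→w₀ over full span):
  y_1 = -w₀x(7L⁴-10L²x²+3x⁴)/(360LEI) = -4·(8/3)·(7·4⁴-10·4²·(8/3)²+3·(8/3)⁴)/(360·4·20000) = -136/455625 m
Load 2 — applied couple M₀=17 kN·m at a=4/3 m (b=L-a=8/3):
  y_2 = (M₀x³/(6L)-M₀(x-a)²/2+C₁x)/EI  [x>a] with C₁=M₀(3b²-L²)/(6L)=34/9 = (17·(8/3)³/(6·4)-17·((8/3)-(4/3))²/2+(34/9)·(8/3))/20000 = 17/40500 m
Load 3 — applied couple M₀=-14 kN·m at a=12/5 m (b=L-a=8/5):
  y_3 = (M₀x³/(6L)-M₀(x-a)²/2+C₁x)/EI  [x>a] with C₁=M₀(3b²-L²)/(6L)=364/75 = ((-14)·(8/3)³/(6·4)-(-14)·((8/3)-(12/5))²/2+(364/75)·(8/3))/20000 = 301/2531250 m
Load 4 — uniform load w=-10 kN/m over full span:
  y_4 = -wx(L³-2Lx²+x³)/(24EI) = -(-10)·(8/3)·(4³-2·4·(8/3)²+(8/3)³)/(24·20000) = 44/30375 m
Superposition: y = Σ y_i = 76943/45562500 m ≈ 0.001689 m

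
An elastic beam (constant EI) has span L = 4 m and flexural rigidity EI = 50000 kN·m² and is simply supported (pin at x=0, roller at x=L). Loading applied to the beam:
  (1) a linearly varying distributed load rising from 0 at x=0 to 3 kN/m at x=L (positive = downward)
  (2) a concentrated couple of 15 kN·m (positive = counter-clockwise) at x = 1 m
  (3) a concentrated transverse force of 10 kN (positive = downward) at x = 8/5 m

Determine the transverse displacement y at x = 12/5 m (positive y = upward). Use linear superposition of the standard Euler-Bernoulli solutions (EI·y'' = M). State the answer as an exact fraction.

y(12/5) = -281953/2343750000 m

Load 1 — triangular load w₀=3 kN/m (0→w₀ over full span):
  y_1 = -w₀x(7L⁴-10L²x²+3x⁴)/(360LEI) = -3·(12/5)·(7·4⁴-10·4²·(12/5)²+3·(12/5)⁴)/(360·4·50000) = -4736/48828125 m
Load 2 — applied couple M₀=15 kN·m at a=1 m (b=L-a=3):
  y_2 = (M₀x³/(6L)-M₀(x-a)²/2+C₁x)/EI  [x>a] with C₁=M₀(3b²-L²)/(6L)=55/8 = (15·(12/5)³/(6·4)-15·((12/5)-1)²/2+(55/8)·(12/5))/50000 = 261/1250000 m
Load 3 — point force P=10 kN at a=8/5 m (b=L-a=12/5):
  y_3 = -Pa(L-x)(2Lx-a²-x²)/(6LEI)  [x>a] = -10·(8/5)·(4-(12/5))·(2·4·(12/5)-(8/5)²-(12/5)²)/(6·4·50000) = -272/1171875 m
Superposition: y = Σ y_i = -281953/2343750000 m ≈ -0.000120 m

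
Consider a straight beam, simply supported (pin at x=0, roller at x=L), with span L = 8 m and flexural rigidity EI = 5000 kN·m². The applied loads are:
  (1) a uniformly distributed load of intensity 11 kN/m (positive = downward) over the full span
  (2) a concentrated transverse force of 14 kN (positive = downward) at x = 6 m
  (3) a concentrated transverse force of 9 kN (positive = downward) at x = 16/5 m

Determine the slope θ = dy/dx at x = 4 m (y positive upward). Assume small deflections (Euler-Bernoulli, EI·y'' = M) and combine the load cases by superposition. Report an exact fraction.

θ(4) = -443/625000 rad

Load 1 — uniform load w=11 kN/m over full span:
  θ_1 = -w(L³-6Lx²+4x³)/(24EI) = -11·(8³-6·8·4²+4·4³)/(24·5000) = 0 rad
Load 2 — point force P=14 kN at a=6 m (b=L-a=2):
  θ_2 = -Pb(L²-b²-3x²)/(6LEI)  [x≤a] = -14·2·(8²-2²-3·4²)/(6·8·5000) = -7/5000 rad
Load 3 — point force P=9 kN at a=16/5 m (b=L-a=24/5):
  θ_3 = -Pa(2L²-6Lx+3x²+a²)/(6LEI)  [x>a] = -9·(16/5)·(2·8²-6·8·4+3·4²+(16/5)²)/(6·8·5000) = 54/78125 rad
Superposition: θ = Σ θ_i = -443/625000 rad ≈ -0.000709 rad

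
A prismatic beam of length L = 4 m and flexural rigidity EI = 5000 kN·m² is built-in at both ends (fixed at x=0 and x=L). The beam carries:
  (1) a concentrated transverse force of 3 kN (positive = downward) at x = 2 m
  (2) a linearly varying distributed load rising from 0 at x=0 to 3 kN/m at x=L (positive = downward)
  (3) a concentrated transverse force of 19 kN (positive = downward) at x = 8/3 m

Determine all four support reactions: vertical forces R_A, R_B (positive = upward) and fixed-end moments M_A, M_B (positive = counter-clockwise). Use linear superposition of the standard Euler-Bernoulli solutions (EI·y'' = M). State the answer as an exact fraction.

Load 1 — point force P=3 kN at a=2 m (b=L-a=2):
  R_A = Pb²(3a+b)/L³ = 3·2²·(3·2+2)/4³ = 3/2 kN
  M_A = Pab²/L² = 3·2·2²/4² = 3/2 kN·m
  R_B = Pa²(a+3b)/L³ = 3·2²·(2+3·2)/4³ = 3/2 kN
  M_B = -Pa²b/L² = -3·2²·2/4² = -3/2 kN·m
Load 2 — triangular load w₀=3 kN/m (0→w₀ over full span):
  R_A = 3w₀L/20 = 3·3·4/20 = 9/5 kN
  M_A = w₀L²/30 = 3·4²/30 = 8/5 kN·m
  R_B = 7w₀L/20 = 7·3·4/20 = 21/5 kN
  M_B = -w₀L²/20 = -3·4²/20 = -12/5 kN·m
Load 3 — point force P=19 kN at a=8/3 m (b=L-a=4/3):
  R_A = Pb²(3a+b)/L³ = 19·(4/3)²·(3·(8/3)+(4/3))/4³ = 133/27 kN
  M_A = Pab²/L² = 19·(8/3)·(4/3)²/4² = 152/27 kN·m
  R_B = Pa²(a+3b)/L³ = 19·(8/3)²·((8/3)+3·(4/3))/4³ = 380/27 kN
  M_B = -Pa²b/L² = -19·(8/3)²·(4/3)/4² = -304/27 kN·m
Superposition: R_A = 2221/270 kN, M_A = 2357/270 kN·m, R_B = 5339/270 kN, M_B = -4093/270 kN·m

R_A = 2221/270 kN, M_A = 2357/270 kN·m, R_B = 5339/270 kN, M_B = -4093/270 kN·m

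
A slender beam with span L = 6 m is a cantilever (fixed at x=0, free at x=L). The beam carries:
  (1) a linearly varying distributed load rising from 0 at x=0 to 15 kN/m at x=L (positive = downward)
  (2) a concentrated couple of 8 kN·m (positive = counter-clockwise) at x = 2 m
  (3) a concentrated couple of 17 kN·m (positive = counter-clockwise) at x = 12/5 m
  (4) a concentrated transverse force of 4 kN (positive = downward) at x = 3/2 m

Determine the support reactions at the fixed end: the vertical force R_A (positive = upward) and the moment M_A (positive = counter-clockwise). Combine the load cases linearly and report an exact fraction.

Load 1 — triangular load w₀=15 kN/m (0→w₀ over full span):
  R_A = w₀L/2 = 15·6/2 = 45 kN
  M_A = w₀L²/3 = 15·6²/3 = 180 kN·m
Load 2 — applied couple M₀=8 kN·m at a=2 m (b=L-a=4):
  R_A = 0 kN
  M_A = -M₀ = -8 kN·m
Load 3 — applied couple M₀=17 kN·m at a=12/5 m (b=L-a=18/5):
  R_A = 0 kN
  M_A = -M₀ = -17 kN·m
Load 4 — point force P=4 kN at a=3/2 m (b=L-a=9/2):
  R_A = P = 4 kN
  M_A = Pa = 4·(3/2) = 6 kN·m
Superposition: R_A = 49 kN, M_A = 161 kN·m

R_A = 49 kN, M_A = 161 kN·m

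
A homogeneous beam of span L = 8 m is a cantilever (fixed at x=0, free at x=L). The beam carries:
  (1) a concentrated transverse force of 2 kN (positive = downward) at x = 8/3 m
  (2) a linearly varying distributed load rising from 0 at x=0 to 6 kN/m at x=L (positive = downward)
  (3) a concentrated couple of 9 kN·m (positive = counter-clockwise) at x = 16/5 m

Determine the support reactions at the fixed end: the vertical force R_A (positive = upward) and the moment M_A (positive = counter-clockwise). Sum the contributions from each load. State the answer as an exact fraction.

Load 1 — point force P=2 kN at a=8/3 m (b=L-a=16/3):
  R_A = P = 2 kN
  M_A = Pa = 2·(8/3) = 16/3 kN·m
Load 2 — triangular load w₀=6 kN/m (0→w₀ over full span):
  R_A = w₀L/2 = 6·8/2 = 24 kN
  M_A = w₀L²/3 = 6·8²/3 = 128 kN·m
Load 3 — applied couple M₀=9 kN·m at a=16/5 m (b=L-a=24/5):
  R_A = 0 kN
  M_A = -M₀ = -9 kN·m
Superposition: R_A = 26 kN, M_A = 373/3 kN·m

R_A = 26 kN, M_A = 373/3 kN·m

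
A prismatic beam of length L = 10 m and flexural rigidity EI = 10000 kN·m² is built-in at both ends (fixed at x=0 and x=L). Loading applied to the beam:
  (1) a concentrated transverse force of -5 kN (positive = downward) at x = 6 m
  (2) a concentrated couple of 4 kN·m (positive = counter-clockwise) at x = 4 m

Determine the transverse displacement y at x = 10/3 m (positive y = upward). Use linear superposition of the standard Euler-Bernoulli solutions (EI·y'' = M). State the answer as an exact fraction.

Load 1 — point force P=-5 kN at a=6 m (b=L-a=4):
  y_1 = -Pb²x²(3aL-(3a+b)x)/(6L³EI)  [x≤a] = -(-5)·4²·(10/3)²·(3·6·10-(3·6+4)·(10/3))/(6·10³·10000) = 16/10125 m
Load 2 — applied couple M₀=4 kN·m at a=4 m (b=L-a=6):
  y_2 = (R_Ax³/6 - M_Ax²/2)/EI  [x≤a] with R_A=72/125, M_A=12/25 = ((72/125)·(10/3)³/6 - (12/25)·(10/3)²/2)/10000 = 1/11250 m
Superposition: y = Σ y_i = 169/101250 m ≈ 0.001669 m

y(10/3) = 169/101250 m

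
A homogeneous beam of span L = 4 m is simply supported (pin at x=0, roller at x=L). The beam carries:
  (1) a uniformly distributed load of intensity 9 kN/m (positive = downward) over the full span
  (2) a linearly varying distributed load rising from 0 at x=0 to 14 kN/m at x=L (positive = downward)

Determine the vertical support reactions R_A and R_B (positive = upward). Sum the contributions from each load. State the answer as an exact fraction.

R_A = 82/3 kN, R_B = 110/3 kN

Load 1 — uniform load w=9 kN/m over full span:
  R_A = wL/2 = 9·4/2 = 18 kN
  R_B = wL/2 = 9·4/2 = 18 kN
Load 2 — triangular load w₀=14 kN/m (0→w₀ over full span):
  R_A = w₀L/6 = 14·4/6 = 28/3 kN
  R_B = w₀L/3 = 14·4/3 = 56/3 kN
Superposition: R_A = 82/3 kN, R_B = 110/3 kN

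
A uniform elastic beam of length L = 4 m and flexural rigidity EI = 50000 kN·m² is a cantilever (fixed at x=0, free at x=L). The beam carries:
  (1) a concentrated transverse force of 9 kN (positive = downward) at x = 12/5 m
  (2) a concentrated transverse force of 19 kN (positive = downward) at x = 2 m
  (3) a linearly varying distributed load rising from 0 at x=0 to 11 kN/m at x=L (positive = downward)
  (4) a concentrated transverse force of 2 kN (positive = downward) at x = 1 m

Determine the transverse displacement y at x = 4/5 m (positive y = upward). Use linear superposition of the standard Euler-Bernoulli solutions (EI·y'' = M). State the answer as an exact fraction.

Load 1 — point force P=9 kN at a=12/5 m (b=L-a=8/5):
  y_1 = -Px²(3a-x)/(6EI)  [x≤a] = -9·(4/5)²·(3·(12/5)-(4/5))/(6·50000) = -48/390625 m
Load 2 — point force P=19 kN at a=2 m (b=L-a=2):
  y_2 = -Px²(3a-x)/(6EI)  [x≤a] = -19·(4/5)²·(3·2-(4/5))/(6·50000) = -247/1171875 m
Load 3 — triangular load w₀=11 kN/m (0→w₀ over full span):
  y_3 = (w₀Lx³/12-w₀L²x²/6-w₀x⁵/(120L))/EI = (11·4·(4/5)³/12-11·4²·(4/5)²/6-11·(4/5)⁵/(120·4))/50000 = -49522/146484375 m
Load 4 — point force P=2 kN at a=1 m (b=L-a=3):
  y_4 = -Px²(3a-x)/(6EI)  [x≤a] = -2·(4/5)²·(3·1-(4/5))/(6·50000) = -11/1171875 m
Superposition: y = Σ y_i = -99772/146484375 m ≈ -0.000681 m

y(4/5) = -99772/146484375 m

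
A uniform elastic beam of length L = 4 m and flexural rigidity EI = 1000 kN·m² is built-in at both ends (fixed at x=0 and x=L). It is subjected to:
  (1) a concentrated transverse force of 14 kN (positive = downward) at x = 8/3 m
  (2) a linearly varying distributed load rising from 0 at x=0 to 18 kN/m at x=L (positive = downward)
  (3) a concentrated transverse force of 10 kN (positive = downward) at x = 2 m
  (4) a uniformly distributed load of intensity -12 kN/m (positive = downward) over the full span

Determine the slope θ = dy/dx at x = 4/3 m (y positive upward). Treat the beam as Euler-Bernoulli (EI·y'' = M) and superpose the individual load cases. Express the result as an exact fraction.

θ(4/3) = -1087/303750 rad

Load 1 — point force P=14 kN at a=8/3 m (b=L-a=4/3):
  θ_1 = -Pb²x(2aL-(3a+b)x)/(2L³EI)  [x≤a] = -14·(4/3)²·(4/3)·(2·(8/3)·4-(3·(8/3)+(4/3))·(4/3))/(2·4³·1000) = -14/6075 rad
Load 2 — triangular load w₀=18 kN/m (0→w₀ over full span):
  θ_2 = -w₀(2x(L-x)(L-2x)(x+2L)+x²(L-x)²)/(120LEI) = -18·(2·(4/3)·(4-(4/3))·(4-2·(4/3))·((4/3)+2·4)+(4/3)²·(4-(4/3))²)/(120·4·1000) = -64/16875 rad
Load 3 — point force P=10 kN at a=2 m (b=L-a=2):
  θ_3 = -Pb²x(2aL-(3a+b)x)/(2L³EI)  [x≤a] = -10·2²·(4/3)·(2·2·4-(3·2+2)·(4/3))/(2·4³·1000) = -1/450 rad
Load 4 — uniform load w=-12 kN/m over full span:
  θ_4 = -wx(L-x)(L-2x)/(12EI) = -(-12)·(4/3)·(4-(4/3))·(4-2·(4/3))/(12·1000) = 16/3375 rad
Superposition: θ = Σ θ_i = -1087/303750 rad ≈ -0.003579 rad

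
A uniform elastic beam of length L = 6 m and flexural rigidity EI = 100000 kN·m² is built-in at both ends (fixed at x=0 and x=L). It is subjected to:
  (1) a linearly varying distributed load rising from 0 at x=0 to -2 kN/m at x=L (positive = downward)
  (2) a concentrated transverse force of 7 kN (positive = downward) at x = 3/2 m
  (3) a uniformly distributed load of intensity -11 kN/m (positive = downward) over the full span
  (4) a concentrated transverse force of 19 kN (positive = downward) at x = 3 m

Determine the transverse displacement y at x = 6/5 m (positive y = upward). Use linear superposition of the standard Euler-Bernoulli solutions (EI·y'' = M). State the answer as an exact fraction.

Load 1 — triangular load w₀=-2 kN/m (0→w₀ over full span):
  y_1 = -w₀x²(L-x)²(x+2L)/(120LEI) = -(-2)·(6/5)²·(6-(6/5))²·((6/5)+2·6)/(120·6·100000) = 594/48828125 m
Load 2 — point force P=7 kN at a=3/2 m (b=L-a=9/2):
  y_2 = -Pb²x²(3aL-(3a+b)x)/(6L³EI)  [x≤a] = -7·(9/2)²·(6/5)²·(3·(3/2)·6-(3·(3/2)+(9/2))·(6/5))/(6·6³·100000) = -5103/200000000 m
Load 3 — uniform load w=-11 kN/m over full span:
  y_3 = -wx²(L-x)²/(24EI) = -(-11)·(6/5)²·(6-(6/5))²/(24·100000) = 297/1953125 m
Load 4 — point force P=19 kN at a=3 m (b=L-a=3):
  y_4 = -Pb²x²(3aL-(3a+b)x)/(6L³EI)  [x≤a] = -19·3²·(6/5)²·(3·3·6-(3·3+3)·(6/5))/(6·6³·100000) = -1881/25000000 m
Superposition: y = Σ y_i = 1586853/25000000000 m ≈ 0.000063 m

y(6/5) = 1586853/25000000000 m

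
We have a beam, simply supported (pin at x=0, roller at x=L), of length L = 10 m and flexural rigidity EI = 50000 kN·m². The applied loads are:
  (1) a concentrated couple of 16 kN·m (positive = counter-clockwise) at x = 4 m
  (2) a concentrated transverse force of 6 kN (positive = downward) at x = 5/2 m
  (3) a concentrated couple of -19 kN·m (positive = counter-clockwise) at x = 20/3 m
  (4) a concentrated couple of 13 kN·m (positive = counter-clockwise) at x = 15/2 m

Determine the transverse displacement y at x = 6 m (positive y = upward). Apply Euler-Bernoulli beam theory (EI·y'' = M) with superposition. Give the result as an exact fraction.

Load 1 — applied couple M₀=16 kN·m at a=4 m (b=L-a=6):
  y_1 = (M₀x³/(6L)-M₀(x-a)²/2+C₁x)/EI  [x>a] with C₁=M₀(3b²-L²)/(6L)=32/15 = (16·6³/(6·10)-16·(6-4)²/2+(32/15)·6)/50000 = 12/15625 m
Load 2 — point force P=6 kN at a=5/2 m (b=L-a=15/2):
  y_2 = -Pa(L-x)(2Lx-a²-x²)/(6LEI)  [x>a] = -6·(5/2)·(10-6)·(2·10·6-(5/2)²-6²)/(6·10·50000) = -311/200000 m
Load 3 — applied couple M₀=-19 kN·m at a=20/3 m (b=L-a=10/3):
  y_3 = (M₀x³/(6L)+C₁x)/EI  [x≤a] with C₁=M₀(3b²-L²)/(6L)=190/9 = ((-19)·6³/(6·10)+(190/9)·6)/50000 = 437/375000 m
Load 4 — applied couple M₀=13 kN·m at a=15/2 m (b=L-a=5/2):
  y_4 = (M₀x³/(6L)+C₁x)/EI  [x≤a] with C₁=M₀(3b²-L²)/(6L)=-845/48 = (13·6³/(6·10)+(-845/48)·6)/50000 = -2353/2000000 m
Superposition: y = Σ y_i = -4789/6000000 m ≈ -0.000798 m

y(6) = -4789/6000000 m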